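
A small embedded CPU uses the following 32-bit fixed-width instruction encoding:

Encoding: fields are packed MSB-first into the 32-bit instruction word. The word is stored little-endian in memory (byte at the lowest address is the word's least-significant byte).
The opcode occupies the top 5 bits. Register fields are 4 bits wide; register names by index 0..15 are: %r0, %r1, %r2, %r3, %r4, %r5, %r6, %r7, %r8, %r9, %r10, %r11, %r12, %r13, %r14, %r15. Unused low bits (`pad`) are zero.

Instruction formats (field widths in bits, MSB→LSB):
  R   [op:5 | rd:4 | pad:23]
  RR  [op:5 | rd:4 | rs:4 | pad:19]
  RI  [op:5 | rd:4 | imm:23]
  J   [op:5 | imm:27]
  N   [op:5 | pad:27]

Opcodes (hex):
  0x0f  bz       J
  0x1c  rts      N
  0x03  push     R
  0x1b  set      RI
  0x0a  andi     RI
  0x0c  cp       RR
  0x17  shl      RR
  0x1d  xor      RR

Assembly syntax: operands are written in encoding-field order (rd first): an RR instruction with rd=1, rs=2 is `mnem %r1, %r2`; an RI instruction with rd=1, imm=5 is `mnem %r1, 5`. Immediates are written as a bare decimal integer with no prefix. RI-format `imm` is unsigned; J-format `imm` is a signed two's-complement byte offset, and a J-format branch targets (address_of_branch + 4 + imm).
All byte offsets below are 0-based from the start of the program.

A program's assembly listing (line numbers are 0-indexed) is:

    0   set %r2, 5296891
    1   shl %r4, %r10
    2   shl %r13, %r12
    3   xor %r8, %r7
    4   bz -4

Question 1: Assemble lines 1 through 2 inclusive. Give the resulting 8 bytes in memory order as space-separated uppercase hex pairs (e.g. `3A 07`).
00 00 50 BA 00 00 E0 BE

L1: shl op=0x17:5|rd=4:4|rs=10:4|pad=0:19 ⇒ 0xba500000 ⇒ little 00 00 50 ba
L2: shl op=0x17:5|rd=13:4|rs=12:4|pad=0:19 ⇒ 0xbee00000 ⇒ little 00 00 e0 be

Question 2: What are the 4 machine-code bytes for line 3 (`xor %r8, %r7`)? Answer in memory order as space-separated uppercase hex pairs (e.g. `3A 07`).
3. xor fields op=0x1d:5|rd=8:4|rs=7:4|pad=0:19 → word ec380000h → 00 00 38 ec

00 00 38 EC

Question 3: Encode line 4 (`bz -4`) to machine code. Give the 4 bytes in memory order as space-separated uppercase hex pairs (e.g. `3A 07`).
FC FF FF 7F

4. bz fields op=0xf:5|imm=-4:27 → word 7ffffffch → fc ff ff 7f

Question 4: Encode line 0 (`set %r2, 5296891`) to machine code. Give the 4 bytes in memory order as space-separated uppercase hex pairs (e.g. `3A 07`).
FB D2 50 D9

L0: set op=0x1b:5|rd=2:4|imm=5296891:23 ⇒ 0xd950d2fb ⇒ little fb d2 50 d9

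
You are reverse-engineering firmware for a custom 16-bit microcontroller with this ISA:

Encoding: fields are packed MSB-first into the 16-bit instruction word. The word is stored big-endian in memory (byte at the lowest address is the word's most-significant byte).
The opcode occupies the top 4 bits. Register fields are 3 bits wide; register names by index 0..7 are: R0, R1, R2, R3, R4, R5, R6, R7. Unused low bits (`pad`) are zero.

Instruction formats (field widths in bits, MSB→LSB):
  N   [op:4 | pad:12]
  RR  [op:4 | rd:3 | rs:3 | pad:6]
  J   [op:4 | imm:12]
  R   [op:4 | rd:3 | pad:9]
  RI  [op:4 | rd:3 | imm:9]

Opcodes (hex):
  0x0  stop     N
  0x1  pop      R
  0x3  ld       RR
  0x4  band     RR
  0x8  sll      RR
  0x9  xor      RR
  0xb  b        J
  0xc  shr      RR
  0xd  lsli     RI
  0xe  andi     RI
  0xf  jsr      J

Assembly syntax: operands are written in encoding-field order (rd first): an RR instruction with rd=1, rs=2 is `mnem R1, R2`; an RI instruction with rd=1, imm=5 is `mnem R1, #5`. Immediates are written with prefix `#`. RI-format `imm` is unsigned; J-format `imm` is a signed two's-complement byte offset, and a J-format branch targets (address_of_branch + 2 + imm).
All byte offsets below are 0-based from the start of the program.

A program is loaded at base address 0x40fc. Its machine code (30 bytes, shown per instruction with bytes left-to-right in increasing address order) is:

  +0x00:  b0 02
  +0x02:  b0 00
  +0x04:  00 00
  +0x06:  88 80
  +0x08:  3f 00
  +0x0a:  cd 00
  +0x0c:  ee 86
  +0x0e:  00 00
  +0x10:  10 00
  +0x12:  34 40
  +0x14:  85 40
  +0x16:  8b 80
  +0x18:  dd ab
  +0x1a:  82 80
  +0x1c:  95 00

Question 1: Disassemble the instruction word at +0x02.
@+02  big-endian(b0 00) = 0xb000
  opcode bits[15:12]=0xb: b/J
  [11:0] imm=0 = #0

b #0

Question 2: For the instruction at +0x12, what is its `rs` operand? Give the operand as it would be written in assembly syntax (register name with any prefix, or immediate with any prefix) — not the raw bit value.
R1

off 0x12: read 34 40 as big → 0x3440
  op=0x3440>>12=0x3 ⇒ ld (RR)
  rd@[11:9]=0x2 ⇒ R2
  rs@[8:6]=0x1 ⇒ R1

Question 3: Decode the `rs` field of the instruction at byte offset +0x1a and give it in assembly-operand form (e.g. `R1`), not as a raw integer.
R2

[1a] 82 80 → 0x8280
  opcode bits[15:12]=0x8: sll/RR
  [11:9] rd=1 = R1
  [8:6] rs=2 = R2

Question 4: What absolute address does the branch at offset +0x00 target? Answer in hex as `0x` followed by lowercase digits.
@+00  big-endian(b0 02) = 0xb002
  opcode bits[15:12]=0xb: b/J
  [11:0] imm=2 = #2
  target = base 0x40fc + off 0x00 + 2 + imm 2 = 0x4100

0x4100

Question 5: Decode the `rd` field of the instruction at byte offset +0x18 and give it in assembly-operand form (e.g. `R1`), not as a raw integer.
R6

+0x18: dd ab ⇒ word 0xddab (big)
  op=0xddab>>12=0xd ⇒ lsli (RI)
  rd: (w>>9)&0x7=0x6 → R6
  imm: (w>>0)&0x1ff=0x1ab → #427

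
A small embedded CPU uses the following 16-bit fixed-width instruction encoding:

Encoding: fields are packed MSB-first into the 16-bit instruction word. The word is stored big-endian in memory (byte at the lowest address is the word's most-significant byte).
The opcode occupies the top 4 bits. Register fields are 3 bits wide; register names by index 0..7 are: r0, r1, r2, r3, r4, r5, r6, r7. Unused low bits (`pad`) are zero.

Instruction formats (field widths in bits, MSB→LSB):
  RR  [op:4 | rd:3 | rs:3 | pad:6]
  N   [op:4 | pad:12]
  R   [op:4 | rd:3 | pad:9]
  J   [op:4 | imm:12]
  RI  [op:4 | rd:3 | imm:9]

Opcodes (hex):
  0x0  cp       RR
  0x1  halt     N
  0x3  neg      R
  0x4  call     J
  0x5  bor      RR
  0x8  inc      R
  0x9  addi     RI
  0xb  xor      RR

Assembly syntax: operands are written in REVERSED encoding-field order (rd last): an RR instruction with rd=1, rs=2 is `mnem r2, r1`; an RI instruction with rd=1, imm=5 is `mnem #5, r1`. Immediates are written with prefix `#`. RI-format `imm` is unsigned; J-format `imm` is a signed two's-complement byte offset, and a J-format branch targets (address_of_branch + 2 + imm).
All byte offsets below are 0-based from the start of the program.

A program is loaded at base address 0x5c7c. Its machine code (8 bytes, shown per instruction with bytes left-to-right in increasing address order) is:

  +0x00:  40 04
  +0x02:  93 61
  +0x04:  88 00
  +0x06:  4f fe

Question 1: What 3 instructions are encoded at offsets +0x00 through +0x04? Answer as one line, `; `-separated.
[00] 40 04 → 0x4004
  top 4b → 0x4 → call [J]
  imm: (w>>0)&0xfff=0x4 → #4
[02] 93 61 → 0x9361
  top 4b → 0x9 → addi [RI]
  rd: (w>>9)&0x7=0x1 → r1
  imm: (w>>0)&0x1ff=0x161 → #353
[04] 88 00 → 0x8800
  top 4b → 0x8 → inc [R]
  rd: (w>>9)&0x7=0x4 → r4

call #4; addi #353, r1; inc r4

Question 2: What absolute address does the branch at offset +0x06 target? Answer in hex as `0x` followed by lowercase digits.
off 0x06: read 4f fe as big → 0x4ffe
  opcode bits[15:12]=0x4: call/J
  [11:0] imm=4094 (s12→-2) = #-2
  target = base 0x5c7c + off 0x06 + 2 + imm -2 = 0x5c82

0x5c82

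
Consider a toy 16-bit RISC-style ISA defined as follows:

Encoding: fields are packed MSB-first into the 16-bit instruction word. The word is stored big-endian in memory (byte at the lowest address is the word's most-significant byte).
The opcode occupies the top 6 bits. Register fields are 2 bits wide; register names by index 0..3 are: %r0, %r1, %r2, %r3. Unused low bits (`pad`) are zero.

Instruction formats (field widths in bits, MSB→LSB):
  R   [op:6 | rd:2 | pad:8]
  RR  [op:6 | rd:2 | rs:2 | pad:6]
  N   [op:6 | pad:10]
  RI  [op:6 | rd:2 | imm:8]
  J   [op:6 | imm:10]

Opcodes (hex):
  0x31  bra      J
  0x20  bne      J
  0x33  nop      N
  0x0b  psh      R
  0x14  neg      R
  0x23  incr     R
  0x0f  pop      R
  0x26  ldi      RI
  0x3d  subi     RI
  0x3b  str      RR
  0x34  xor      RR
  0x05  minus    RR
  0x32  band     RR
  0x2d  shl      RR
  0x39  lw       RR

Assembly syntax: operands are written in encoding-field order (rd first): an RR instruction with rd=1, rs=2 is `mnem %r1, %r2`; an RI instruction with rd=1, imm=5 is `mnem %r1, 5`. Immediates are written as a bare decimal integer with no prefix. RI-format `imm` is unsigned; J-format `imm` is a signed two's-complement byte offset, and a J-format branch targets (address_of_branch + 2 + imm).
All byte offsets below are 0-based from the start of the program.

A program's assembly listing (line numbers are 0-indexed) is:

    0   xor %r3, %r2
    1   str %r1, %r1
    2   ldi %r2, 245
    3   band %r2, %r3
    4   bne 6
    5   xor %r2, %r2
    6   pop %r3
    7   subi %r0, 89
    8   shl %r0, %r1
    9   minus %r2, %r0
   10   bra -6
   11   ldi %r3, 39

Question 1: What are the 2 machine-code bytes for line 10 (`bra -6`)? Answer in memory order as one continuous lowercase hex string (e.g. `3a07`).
L10: bra op=0x31:6|imm=-6:10 ⇒ 0xc7fa ⇒ big c7 fa

c7fa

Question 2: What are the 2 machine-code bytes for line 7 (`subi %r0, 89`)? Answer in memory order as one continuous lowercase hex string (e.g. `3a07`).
7. subi fields op=0x3d:6|rd=0:2|imm=89:8 → word f459h → f4 59

f459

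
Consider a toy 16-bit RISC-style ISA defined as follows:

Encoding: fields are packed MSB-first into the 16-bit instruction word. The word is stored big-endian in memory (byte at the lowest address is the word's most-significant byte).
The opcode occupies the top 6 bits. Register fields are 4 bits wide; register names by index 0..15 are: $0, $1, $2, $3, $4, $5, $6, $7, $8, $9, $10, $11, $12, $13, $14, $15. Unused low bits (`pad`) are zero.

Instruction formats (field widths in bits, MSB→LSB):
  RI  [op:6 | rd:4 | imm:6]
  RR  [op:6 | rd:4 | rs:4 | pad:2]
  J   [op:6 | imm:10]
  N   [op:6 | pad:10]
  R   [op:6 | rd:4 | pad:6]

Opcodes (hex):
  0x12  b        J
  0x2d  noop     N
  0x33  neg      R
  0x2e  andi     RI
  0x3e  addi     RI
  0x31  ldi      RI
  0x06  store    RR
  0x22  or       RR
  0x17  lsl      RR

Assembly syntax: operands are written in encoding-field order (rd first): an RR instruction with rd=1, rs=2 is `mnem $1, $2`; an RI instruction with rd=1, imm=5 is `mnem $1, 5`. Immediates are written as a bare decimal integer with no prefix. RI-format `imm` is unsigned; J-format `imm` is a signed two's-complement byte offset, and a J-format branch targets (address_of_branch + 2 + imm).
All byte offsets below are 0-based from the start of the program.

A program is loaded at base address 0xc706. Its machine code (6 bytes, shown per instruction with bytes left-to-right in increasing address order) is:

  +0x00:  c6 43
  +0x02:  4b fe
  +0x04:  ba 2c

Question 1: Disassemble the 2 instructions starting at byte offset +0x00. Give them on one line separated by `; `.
off 0x00: read c6 43 as big → 0xc643
  top 6b → 0x31 → ldi [RI]
  rd: (w>>6)&0xf=0x9 → $9
  imm: (w>>0)&0x3f=0x3 → 3
off 0x02: read 4b fe as big → 0x4bfe
  top 6b → 0x12 → b [J]
  imm: (w>>0)&0x3ff=0x3fe (s10→-2) → -2

ldi $9, 3; b -2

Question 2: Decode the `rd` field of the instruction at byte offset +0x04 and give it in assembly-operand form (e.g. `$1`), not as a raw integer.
$8

@+04  big-endian(ba 2c) = 0xba2c
  opcode bits[15:10]=0x2e: andi/RI
  rd: (w>>6)&0xf=0x8 → $8
  imm: (w>>0)&0x3f=0x2c → 44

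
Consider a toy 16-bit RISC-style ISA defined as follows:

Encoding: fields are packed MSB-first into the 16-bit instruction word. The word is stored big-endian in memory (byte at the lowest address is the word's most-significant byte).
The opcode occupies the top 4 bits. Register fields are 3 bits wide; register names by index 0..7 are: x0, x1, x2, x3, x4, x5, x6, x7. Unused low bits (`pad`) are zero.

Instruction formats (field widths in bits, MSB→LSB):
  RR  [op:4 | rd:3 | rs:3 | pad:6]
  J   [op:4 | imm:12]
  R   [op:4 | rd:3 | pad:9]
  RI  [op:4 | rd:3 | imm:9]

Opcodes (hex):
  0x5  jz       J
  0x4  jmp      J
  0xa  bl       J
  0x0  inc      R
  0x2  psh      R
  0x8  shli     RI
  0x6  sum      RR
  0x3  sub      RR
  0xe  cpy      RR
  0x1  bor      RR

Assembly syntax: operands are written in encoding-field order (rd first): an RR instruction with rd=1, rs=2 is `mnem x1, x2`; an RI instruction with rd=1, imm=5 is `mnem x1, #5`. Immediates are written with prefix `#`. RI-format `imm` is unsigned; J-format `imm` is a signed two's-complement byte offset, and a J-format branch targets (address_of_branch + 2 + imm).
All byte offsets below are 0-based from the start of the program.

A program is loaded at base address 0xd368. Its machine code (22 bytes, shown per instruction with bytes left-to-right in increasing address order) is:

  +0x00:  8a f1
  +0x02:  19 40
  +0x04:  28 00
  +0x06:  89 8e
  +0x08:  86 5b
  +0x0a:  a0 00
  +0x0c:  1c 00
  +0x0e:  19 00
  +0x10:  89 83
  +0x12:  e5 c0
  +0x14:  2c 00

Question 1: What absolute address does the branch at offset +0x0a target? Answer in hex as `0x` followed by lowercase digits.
[0a] a0 00 → 0xa000
  top 4b → 0xa → bl [J]
  imm@[11:0]=0x0 ⇒ #0
  target = base 0xd368 + off 0x0a + 2 + imm 0 = 0xd374

0xd374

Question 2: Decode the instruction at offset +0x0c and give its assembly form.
bor x6, x0

@+0c  big-endian(1c 00) = 0x1c00
  op=0x1c00>>12=0x1 ⇒ bor (RR)
  rd: (w>>9)&0x7=0x6 → x6
  rs: (w>>6)&0x7=0x0 → x0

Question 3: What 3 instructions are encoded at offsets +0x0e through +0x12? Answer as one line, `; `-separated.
+0x0e: 19 00 ⇒ word 0x1900 (big)
  op=0x1900>>12=0x1 ⇒ bor (RR)
  rd@[11:9]=0x4 ⇒ x4
  rs@[8:6]=0x4 ⇒ x4
+0x10: 89 83 ⇒ word 0x8983 (big)
  op=0x8983>>12=0x8 ⇒ shli (RI)
  rd@[11:9]=0x4 ⇒ x4
  imm@[8:0]=0x183 ⇒ #387
+0x12: e5 c0 ⇒ word 0xe5c0 (big)
  op=0xe5c0>>12=0xe ⇒ cpy (RR)
  rd@[11:9]=0x2 ⇒ x2
  rs@[8:6]=0x7 ⇒ x7

bor x4, x4; shli x4, #387; cpy x2, x7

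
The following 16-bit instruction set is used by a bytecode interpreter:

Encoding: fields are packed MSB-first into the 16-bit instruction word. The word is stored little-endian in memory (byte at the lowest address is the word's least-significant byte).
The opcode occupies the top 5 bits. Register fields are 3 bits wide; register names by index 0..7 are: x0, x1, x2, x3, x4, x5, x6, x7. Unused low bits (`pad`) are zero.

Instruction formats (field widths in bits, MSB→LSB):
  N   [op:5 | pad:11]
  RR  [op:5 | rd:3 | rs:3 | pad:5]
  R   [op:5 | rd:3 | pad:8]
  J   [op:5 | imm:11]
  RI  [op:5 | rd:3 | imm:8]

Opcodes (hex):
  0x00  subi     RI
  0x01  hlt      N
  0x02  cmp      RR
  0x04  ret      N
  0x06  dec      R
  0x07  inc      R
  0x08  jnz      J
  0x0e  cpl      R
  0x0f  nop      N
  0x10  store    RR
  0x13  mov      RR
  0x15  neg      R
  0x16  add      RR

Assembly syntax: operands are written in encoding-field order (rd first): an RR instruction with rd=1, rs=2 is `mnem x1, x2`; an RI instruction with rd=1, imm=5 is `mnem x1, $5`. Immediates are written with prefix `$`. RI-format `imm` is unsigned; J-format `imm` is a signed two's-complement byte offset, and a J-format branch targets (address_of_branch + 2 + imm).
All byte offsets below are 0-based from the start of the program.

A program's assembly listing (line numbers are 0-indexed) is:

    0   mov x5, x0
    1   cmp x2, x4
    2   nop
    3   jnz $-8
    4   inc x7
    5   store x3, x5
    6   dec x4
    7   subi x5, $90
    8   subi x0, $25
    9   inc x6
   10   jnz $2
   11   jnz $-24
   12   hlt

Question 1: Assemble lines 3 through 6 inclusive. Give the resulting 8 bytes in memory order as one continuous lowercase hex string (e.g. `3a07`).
L3: jnz op=0x8:5|imm=-8:11 ⇒ 0x47f8 ⇒ little f8 47
L4: inc op=0x7:5|rd=7:3|pad=0:8 ⇒ 0x3f00 ⇒ little 00 3f
L5: store op=0x10:5|rd=3:3|rs=5:3|pad=0:5 ⇒ 0x83a0 ⇒ little a0 83
L6: dec op=0x6:5|rd=4:3|pad=0:8 ⇒ 0x3400 ⇒ little 00 34

f847003fa0830034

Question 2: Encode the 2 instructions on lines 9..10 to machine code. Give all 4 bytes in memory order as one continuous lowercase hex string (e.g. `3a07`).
line 9 (inc): pack op=0x7:5|rd=6:3|pad=0:8 = 0x3e00; little→ 00 3e
line 10 (jnz): pack op=0x8:5|imm=2:11 = 0x4002; little→ 02 40

003e0240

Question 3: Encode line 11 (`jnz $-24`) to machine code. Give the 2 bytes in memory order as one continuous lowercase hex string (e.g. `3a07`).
11. jnz fields op=0x8:5|imm=-24:11 → word 47e8h → e8 47

e847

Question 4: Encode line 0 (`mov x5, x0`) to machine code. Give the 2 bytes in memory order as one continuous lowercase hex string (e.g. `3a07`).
line 0 (mov): pack op=0x13:5|rd=5:3|rs=0:3|pad=0:5 = 0x9d00; little→ 00 9d

009d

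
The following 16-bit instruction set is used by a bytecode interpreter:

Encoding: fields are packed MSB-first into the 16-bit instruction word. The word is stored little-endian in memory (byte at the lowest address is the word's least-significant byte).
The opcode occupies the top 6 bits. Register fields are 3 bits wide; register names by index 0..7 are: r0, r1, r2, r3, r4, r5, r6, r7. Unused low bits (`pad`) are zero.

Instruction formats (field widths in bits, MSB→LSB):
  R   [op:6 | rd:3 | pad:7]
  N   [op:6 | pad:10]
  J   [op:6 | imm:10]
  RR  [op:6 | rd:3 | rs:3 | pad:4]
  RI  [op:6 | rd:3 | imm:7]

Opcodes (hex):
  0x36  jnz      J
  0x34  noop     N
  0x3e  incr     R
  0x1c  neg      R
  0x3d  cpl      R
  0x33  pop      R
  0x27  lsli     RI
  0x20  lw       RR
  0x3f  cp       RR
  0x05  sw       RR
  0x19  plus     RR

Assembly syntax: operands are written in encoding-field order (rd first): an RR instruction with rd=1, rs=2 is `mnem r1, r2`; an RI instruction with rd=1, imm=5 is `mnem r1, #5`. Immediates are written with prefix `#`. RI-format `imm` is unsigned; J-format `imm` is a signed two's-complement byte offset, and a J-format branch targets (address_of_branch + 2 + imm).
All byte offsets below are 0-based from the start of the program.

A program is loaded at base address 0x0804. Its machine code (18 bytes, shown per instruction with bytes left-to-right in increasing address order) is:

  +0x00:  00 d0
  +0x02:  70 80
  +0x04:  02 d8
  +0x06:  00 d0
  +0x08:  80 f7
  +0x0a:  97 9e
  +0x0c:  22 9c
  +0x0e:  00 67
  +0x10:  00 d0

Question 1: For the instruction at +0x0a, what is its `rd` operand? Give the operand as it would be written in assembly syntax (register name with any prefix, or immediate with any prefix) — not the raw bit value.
r5

off 0x0a: read 97 9e as little → 0x9e97
  top 6b → 0x27 → lsli [RI]
  rd: (w>>7)&0x7=0x5 → r5
  imm: (w>>0)&0x7f=0x17 → #23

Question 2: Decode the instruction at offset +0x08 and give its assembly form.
cpl r7

off 0x08: read 80 f7 as little → 0xf780
  op=0xf780>>10=0x3d ⇒ cpl (R)
  rd@[9:7]=0x7 ⇒ r7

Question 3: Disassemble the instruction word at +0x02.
[02] 70 80 → 0x8070
  opcode bits[15:10]=0x20: lw/RR
  [9:7] rd=0 = r0
  [6:4] rs=7 = r7

lw r0, r7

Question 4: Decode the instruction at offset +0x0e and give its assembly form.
[0e] 00 67 → 0x6700
  op=0x6700>>10=0x19 ⇒ plus (RR)
  rd: (w>>7)&0x7=0x6 → r6
  rs: (w>>4)&0x7=0x0 → r0

plus r6, r0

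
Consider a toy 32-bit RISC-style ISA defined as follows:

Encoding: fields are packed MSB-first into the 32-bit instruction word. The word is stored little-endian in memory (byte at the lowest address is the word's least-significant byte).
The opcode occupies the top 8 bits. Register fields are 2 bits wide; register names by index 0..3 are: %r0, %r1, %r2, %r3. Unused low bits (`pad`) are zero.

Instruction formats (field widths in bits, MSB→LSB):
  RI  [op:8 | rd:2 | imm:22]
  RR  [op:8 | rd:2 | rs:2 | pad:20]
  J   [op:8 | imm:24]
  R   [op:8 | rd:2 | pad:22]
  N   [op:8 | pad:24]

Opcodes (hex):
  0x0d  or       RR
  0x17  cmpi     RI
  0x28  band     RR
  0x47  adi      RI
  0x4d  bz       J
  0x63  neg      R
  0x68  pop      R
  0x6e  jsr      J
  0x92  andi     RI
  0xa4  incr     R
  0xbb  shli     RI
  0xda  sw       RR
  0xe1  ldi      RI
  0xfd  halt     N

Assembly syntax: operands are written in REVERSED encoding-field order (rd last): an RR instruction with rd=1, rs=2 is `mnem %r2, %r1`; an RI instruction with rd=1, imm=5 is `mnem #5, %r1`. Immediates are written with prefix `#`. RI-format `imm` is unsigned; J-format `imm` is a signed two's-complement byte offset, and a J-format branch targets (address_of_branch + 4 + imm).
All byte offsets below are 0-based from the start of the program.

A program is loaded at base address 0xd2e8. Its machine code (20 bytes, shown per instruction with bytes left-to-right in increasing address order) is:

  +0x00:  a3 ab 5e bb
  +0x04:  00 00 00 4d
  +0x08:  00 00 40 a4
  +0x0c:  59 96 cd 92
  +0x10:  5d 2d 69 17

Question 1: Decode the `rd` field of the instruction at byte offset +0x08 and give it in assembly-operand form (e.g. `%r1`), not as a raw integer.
+0x08: 00 00 40 a4 ⇒ word 0xa4400000 (little)
  top 8b → 0xa4 → incr [R]
  rd@[23:22]=0x1 ⇒ %r1

%r1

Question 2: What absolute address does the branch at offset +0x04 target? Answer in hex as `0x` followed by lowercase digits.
0xd2f0

off 0x04: read 00 00 00 4d as little → 0x4d000000
  top 8b → 0x4d → bz [J]
  imm: (w>>0)&0xffffff=0x0 → #0
  target = base 0xd2e8 + off 0x04 + 4 + imm 0 = 0xd2f0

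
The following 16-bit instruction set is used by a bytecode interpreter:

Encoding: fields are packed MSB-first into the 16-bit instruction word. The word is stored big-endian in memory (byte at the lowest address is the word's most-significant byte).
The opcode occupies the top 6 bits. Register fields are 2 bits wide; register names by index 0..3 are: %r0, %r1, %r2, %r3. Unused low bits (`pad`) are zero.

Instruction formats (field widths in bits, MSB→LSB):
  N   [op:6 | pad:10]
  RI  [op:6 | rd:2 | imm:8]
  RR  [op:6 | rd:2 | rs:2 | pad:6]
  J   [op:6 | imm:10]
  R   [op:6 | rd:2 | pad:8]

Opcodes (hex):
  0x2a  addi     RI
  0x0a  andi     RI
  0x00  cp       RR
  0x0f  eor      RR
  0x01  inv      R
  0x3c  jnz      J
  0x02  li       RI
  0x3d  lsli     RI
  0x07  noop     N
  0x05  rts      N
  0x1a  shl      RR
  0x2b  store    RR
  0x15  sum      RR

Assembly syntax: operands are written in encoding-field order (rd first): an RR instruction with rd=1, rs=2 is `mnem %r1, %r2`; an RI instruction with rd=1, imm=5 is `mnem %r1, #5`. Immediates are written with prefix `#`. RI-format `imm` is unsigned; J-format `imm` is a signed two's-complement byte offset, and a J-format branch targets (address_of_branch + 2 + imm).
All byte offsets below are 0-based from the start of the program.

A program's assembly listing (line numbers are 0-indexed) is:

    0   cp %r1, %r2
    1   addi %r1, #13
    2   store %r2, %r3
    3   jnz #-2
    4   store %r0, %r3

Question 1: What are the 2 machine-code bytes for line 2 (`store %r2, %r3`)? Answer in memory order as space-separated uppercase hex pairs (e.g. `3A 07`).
AE C0

L2: store op=0x2b:6|rd=2:2|rs=3:2|pad=0:6 ⇒ 0xaec0 ⇒ big ae c0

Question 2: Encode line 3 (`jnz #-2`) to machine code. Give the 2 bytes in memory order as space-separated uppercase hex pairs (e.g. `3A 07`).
F3 FE

line 3 (jnz): pack op=0x3c:6|imm=-2:10 = 0xf3fe; big→ f3 fe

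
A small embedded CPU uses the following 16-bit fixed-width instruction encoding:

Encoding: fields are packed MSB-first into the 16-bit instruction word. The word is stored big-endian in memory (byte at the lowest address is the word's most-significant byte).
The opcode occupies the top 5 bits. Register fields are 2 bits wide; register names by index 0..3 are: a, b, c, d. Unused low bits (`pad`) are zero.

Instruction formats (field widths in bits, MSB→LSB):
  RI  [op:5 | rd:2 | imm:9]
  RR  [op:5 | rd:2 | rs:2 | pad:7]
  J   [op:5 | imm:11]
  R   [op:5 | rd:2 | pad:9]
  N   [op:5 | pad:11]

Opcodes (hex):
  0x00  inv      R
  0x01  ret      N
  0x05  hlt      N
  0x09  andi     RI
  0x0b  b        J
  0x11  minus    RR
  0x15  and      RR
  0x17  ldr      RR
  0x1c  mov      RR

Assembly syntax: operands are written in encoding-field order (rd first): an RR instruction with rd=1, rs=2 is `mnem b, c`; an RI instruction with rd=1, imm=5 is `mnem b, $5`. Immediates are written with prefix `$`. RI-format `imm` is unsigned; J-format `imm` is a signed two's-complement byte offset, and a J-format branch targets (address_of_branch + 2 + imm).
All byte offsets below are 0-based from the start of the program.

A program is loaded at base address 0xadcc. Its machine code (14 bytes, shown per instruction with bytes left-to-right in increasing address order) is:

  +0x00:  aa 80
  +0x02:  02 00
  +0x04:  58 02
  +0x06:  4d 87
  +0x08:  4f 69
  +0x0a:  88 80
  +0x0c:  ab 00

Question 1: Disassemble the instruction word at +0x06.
andi c, $391

+0x06: 4d 87 ⇒ word 0x4d87 (big)
  op=0x4d87>>11=0x9 ⇒ andi (RI)
  rd@[10:9]=0x2 ⇒ c
  imm@[8:0]=0x187 ⇒ $391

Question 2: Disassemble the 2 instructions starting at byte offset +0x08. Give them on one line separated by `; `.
[08] 4f 69 → 0x4f69
  op=0x4f69>>11=0x9 ⇒ andi (RI)
  [10:9] rd=3 = d
  [8:0] imm=361 = $361
[0a] 88 80 → 0x8880
  op=0x8880>>11=0x11 ⇒ minus (RR)
  [10:9] rd=0 = a
  [8:7] rs=1 = b

andi d, $361; minus a, b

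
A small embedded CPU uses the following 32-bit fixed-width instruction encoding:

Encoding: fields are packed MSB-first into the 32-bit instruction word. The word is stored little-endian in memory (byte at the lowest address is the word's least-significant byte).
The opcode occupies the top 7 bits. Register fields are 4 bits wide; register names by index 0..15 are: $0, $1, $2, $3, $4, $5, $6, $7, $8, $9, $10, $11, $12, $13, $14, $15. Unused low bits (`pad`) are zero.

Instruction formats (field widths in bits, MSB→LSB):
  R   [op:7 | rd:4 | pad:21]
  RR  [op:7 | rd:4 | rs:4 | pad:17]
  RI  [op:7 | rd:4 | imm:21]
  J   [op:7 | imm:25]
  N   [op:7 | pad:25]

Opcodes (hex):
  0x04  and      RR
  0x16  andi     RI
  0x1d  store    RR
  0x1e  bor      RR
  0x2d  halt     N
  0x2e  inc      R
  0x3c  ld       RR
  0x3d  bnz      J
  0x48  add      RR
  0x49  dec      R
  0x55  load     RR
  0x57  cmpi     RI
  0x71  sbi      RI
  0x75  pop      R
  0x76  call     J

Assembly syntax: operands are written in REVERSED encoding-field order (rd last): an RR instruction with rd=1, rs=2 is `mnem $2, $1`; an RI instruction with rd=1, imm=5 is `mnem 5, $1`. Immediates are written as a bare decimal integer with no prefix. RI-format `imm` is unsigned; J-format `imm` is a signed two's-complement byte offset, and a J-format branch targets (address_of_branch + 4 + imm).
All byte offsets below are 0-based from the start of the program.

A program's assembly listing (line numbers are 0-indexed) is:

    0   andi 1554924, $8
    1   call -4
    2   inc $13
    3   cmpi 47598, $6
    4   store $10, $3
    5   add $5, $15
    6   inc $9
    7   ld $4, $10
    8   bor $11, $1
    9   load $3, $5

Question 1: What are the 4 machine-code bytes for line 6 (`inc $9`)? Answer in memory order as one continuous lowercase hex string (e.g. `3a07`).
L6: inc op=0x2e:7|rd=9:4|pad=0:21 ⇒ 0x5d200000 ⇒ little 00 00 20 5d

0000205d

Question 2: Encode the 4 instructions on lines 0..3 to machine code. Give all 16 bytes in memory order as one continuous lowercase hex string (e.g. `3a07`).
ecb9172dfcffffed0000a05deeb9c0ae

L0: andi op=0x16:7|rd=8:4|imm=1554924:21 ⇒ 0x2d17b9ec ⇒ little ec b9 17 2d
L1: call op=0x76:7|imm=-4:25 ⇒ 0xedfffffc ⇒ little fc ff ff ed
L2: inc op=0x2e:7|rd=13:4|pad=0:21 ⇒ 0x5da00000 ⇒ little 00 00 a0 5d
L3: cmpi op=0x57:7|rd=6:4|imm=47598:21 ⇒ 0xaec0b9ee ⇒ little ee b9 c0 ae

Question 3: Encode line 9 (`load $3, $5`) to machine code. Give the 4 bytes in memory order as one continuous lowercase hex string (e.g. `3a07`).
line 9 (load): pack op=0x55:7|rd=5:4|rs=3:4|pad=0:17 = 0xaaa60000; little→ 00 00 a6 aa

0000a6aa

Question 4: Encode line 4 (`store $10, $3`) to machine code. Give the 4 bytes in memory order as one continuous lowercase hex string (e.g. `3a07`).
line 4 (store): pack op=0x1d:7|rd=3:4|rs=10:4|pad=0:17 = 0x3a740000; little→ 00 00 74 3a

0000743a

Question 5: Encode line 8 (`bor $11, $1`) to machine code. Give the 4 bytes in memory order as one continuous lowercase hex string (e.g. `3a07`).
line 8 (bor): pack op=0x1e:7|rd=1:4|rs=11:4|pad=0:17 = 0x3c360000; little→ 00 00 36 3c

0000363c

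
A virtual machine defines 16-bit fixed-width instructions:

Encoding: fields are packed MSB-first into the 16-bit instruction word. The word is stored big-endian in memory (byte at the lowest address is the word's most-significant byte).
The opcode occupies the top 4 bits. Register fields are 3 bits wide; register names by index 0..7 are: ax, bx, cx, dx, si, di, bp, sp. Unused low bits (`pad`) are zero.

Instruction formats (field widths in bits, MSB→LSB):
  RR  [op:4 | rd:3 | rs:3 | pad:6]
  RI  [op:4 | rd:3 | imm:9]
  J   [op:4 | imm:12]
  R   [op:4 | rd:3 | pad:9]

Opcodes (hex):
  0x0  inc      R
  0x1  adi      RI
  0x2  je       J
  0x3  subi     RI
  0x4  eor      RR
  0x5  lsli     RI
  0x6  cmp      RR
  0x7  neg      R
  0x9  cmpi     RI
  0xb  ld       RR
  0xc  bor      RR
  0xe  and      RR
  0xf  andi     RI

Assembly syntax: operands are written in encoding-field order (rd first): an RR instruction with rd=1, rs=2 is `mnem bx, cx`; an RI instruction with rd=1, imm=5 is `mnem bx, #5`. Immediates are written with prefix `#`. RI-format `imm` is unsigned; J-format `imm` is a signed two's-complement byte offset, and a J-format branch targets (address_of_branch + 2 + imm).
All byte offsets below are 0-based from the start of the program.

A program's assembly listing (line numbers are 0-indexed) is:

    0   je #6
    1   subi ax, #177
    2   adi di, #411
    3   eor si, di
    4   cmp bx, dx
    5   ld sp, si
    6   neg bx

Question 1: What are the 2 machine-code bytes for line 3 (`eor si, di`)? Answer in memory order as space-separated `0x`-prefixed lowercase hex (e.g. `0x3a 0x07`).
0x49 0x40

L3: eor op=0x4:4|rd=4:3|rs=5:3|pad=0:6 ⇒ 0x4940 ⇒ big 49 40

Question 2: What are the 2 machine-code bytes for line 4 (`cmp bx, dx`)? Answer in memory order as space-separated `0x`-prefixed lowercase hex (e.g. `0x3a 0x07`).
4. cmp fields op=0x6:4|rd=1:3|rs=3:3|pad=0:6 → word 62c0h → 62 c0

0x62 0xc0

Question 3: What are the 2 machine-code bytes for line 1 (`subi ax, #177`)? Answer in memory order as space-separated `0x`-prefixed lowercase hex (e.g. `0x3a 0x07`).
L1: subi op=0x3:4|rd=0:3|imm=177:9 ⇒ 0x30b1 ⇒ big 30 b1

0x30 0xb1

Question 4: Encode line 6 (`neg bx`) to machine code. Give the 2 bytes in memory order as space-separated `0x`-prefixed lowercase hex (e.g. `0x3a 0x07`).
0x72 0x00

L6: neg op=0x7:4|rd=1:3|pad=0:9 ⇒ 0x7200 ⇒ big 72 00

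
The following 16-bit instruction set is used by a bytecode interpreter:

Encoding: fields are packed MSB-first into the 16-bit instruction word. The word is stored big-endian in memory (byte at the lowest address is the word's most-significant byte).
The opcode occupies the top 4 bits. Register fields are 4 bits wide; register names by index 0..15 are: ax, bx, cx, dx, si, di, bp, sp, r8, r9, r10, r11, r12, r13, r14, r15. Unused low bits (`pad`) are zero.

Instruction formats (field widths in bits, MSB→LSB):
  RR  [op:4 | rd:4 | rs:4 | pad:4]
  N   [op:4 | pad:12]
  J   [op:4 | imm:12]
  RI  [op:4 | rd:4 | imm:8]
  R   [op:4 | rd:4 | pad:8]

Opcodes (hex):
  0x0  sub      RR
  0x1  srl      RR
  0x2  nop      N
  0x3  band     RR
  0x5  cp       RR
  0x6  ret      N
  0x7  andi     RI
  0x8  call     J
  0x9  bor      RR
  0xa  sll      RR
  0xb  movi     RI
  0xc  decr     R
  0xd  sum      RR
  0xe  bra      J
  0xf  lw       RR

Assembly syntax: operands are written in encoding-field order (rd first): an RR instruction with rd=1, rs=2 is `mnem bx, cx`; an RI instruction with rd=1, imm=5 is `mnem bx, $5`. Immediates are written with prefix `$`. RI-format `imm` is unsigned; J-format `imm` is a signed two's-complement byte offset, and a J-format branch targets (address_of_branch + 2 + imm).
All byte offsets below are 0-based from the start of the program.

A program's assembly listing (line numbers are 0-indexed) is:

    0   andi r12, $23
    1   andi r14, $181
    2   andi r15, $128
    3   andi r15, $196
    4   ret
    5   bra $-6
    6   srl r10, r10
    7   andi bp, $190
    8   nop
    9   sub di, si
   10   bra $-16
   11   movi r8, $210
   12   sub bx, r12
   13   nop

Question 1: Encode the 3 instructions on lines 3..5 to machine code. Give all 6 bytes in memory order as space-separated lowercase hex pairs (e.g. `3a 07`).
7f c4 60 00 ef fa

3. andi fields op=0x7:4|rd=15:4|imm=196:8 → word 7fc4h → 7f c4
4. ret fields op=0x6:4|pad=0:12 → word 6000h → 60 00
5. bra fields op=0xe:4|imm=-6:12 → word effah → ef fa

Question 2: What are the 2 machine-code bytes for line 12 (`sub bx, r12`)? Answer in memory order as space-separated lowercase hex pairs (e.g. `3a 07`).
01 c0

12. sub fields op=0x0:4|rd=1:4|rs=12:4|pad=0:4 → word 01c0h → 01 c0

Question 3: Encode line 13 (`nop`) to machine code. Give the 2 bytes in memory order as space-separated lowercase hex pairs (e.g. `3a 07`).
20 00

13. nop fields op=0x2:4|pad=0:12 → word 2000h → 20 00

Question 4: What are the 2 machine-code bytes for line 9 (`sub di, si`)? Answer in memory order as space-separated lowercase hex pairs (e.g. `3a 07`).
9. sub fields op=0x0:4|rd=5:4|rs=4:4|pad=0:4 → word 0540h → 05 40

05 40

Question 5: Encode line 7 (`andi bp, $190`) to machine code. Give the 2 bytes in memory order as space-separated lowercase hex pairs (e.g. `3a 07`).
line 7 (andi): pack op=0x7:4|rd=6:4|imm=190:8 = 0x76be; big→ 76 be

76 be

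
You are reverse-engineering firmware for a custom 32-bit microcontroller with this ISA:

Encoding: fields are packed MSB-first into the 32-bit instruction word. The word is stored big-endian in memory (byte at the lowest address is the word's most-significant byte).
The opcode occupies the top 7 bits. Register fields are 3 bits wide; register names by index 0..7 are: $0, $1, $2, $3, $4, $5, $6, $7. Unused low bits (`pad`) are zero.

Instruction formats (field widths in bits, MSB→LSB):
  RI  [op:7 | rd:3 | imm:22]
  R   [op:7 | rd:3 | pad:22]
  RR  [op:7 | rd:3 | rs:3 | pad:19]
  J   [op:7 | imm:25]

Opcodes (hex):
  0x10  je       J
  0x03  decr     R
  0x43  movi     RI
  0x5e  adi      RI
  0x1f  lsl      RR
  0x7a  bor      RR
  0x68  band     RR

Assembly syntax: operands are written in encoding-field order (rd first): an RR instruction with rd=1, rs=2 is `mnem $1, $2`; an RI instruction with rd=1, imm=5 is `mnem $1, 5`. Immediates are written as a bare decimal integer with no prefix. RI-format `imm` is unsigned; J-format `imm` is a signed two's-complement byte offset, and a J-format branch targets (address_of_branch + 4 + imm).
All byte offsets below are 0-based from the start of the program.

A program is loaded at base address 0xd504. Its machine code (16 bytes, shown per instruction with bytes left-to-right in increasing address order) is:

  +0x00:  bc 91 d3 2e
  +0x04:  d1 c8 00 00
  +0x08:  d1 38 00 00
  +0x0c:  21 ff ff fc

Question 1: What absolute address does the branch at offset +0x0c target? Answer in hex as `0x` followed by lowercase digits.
0xd510

[0c] 21 ff ff fc → 0x21fffffc
  op=0x21fffffc>>25=0x10 ⇒ je (J)
  imm: (w>>0)&0x1ffffff=0x1fffffc (s25→-4) → -4
  target = base 0xd504 + off 0x0c + 4 + imm -4 = 0xd510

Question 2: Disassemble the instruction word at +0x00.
adi $2, 1168174

@+00  big-endian(bc 91 d3 2e) = 0xbc91d32e
  top 7b → 0x5e → adi [RI]
  rd: (w>>22)&0x7=0x2 → $2
  imm: (w>>0)&0x3fffff=0x11d32e → 1168174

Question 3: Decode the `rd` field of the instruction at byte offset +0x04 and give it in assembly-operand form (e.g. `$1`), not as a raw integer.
$7

+0x04: d1 c8 00 00 ⇒ word 0xd1c80000 (big)
  top 7b → 0x68 → band [RR]
  rd@[24:22]=0x7 ⇒ $7
  rs@[21:19]=0x1 ⇒ $1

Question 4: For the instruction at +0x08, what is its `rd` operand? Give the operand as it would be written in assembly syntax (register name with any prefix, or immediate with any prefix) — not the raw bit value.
$4

@+08  big-endian(d1 38 00 00) = 0xd1380000
  top 7b → 0x68 → band [RR]
  rd@[24:22]=0x4 ⇒ $4
  rs@[21:19]=0x7 ⇒ $7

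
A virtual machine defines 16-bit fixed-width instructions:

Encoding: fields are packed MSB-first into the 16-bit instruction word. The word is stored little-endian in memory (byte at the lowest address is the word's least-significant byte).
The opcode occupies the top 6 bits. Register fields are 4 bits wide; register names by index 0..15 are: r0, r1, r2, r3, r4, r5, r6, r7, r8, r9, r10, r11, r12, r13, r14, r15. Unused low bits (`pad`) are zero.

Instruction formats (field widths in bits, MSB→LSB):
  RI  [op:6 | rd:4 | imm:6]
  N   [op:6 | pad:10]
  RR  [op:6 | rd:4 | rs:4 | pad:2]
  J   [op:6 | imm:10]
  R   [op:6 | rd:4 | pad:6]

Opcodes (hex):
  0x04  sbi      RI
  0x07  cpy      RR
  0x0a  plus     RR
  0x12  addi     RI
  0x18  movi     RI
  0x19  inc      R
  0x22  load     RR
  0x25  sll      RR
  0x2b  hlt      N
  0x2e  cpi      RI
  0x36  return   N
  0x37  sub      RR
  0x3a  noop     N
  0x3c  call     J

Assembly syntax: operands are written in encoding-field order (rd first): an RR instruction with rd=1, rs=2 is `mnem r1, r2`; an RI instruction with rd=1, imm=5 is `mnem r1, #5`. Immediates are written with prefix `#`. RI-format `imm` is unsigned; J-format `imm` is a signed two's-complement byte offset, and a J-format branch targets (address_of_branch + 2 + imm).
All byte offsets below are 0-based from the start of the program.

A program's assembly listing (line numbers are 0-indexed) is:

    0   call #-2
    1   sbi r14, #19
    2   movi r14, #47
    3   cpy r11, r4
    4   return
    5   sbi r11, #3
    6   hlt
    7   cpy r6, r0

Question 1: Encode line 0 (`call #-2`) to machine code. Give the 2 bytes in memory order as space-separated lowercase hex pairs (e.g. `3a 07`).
fe f3

line 0 (call): pack op=0x3c:6|imm=-2:10 = 0xf3fe; little→ fe f3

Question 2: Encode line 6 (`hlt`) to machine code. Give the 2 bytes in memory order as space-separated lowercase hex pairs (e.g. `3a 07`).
6. hlt fields op=0x2b:6|pad=0:10 → word ac00h → 00 ac

00 ac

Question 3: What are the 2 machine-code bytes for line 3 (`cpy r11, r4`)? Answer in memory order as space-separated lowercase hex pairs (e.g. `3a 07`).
d0 1e

L3: cpy op=0x7:6|rd=11:4|rs=4:4|pad=0:2 ⇒ 0x1ed0 ⇒ little d0 1e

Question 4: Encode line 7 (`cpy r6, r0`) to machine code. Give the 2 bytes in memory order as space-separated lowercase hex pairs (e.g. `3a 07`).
80 1d

7. cpy fields op=0x7:6|rd=6:4|rs=0:4|pad=0:2 → word 1d80h → 80 1d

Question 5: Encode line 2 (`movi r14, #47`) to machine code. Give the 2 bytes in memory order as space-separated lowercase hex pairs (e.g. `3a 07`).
af 63

line 2 (movi): pack op=0x18:6|rd=14:4|imm=47:6 = 0x63af; little→ af 63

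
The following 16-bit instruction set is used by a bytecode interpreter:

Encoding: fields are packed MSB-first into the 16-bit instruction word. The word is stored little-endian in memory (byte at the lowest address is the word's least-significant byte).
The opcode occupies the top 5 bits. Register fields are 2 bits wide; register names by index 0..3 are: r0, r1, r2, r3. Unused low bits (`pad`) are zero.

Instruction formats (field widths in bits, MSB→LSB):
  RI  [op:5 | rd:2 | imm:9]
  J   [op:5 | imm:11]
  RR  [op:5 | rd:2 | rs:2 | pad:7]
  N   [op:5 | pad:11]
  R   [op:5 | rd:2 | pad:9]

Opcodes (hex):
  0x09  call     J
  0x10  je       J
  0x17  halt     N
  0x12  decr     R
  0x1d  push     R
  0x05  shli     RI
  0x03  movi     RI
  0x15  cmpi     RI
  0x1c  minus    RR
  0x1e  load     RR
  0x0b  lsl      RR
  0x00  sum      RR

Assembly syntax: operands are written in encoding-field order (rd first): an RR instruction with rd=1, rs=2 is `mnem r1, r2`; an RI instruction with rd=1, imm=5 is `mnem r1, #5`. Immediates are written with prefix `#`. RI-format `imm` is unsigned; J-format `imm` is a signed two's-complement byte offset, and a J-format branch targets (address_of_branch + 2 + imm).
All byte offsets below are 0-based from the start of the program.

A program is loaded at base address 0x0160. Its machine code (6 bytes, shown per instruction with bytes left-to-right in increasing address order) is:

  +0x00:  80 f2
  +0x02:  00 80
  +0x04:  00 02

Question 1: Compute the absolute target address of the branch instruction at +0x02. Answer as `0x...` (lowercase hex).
@+02  little-endian(00 80) = 0x8000
  top 5b → 0x10 → je [J]
  imm@[10:0]=0x0 ⇒ #0
  target = base 0x0160 + off 0x02 + 2 + imm 0 = 0x0164

0x0164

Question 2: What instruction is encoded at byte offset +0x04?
sum r1, r0

off 0x04: read 00 02 as little → 0x0200
  op=0x0200>>11=0x0 ⇒ sum (RR)
  rd@[10:9]=0x1 ⇒ r1
  rs@[8:7]=0x0 ⇒ r0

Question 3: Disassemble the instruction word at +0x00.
load r1, r1

[00] 80 f2 → 0xf280
  op=0xf280>>11=0x1e ⇒ load (RR)
  [10:9] rd=1 = r1
  [8:7] rs=1 = r1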